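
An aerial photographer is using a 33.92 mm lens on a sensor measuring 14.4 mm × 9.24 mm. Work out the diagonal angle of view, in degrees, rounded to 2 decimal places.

28.31°

Sensor diagonal = √(14.4² + 9.24²) = √292.7376 ≈ 17.1096 mm.
Angle of view α = 2·arctan(d/2f) with d = 17.1096 mm and f = 33.92 mm.
d/2f = 0.25220; arctan(0.25220) ≈ 14.1551°, so α ≈ 28.3102°.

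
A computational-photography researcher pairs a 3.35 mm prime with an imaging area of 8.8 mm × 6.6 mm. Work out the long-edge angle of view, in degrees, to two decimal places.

105.43°

Angle of view α = 2·arctan(w/2f) with w = 8.8 mm and f = 3.35 mm.
w/2f = 1.31343; arctan(1.31343) ≈ 52.7157°, so α ≈ 105.4313°.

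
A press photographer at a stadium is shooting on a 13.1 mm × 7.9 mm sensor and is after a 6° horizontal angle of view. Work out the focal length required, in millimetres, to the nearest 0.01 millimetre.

From α = 2·arctan(w/2f) we get f = w / (2·tan(α/2)).
With w = 13.1 mm and α/2 = 3°, tan(α/2) ≈ 0.05241, so f ≈ 13.1 / 0.10482 ≈ 124.9814 mm.

124.98 mm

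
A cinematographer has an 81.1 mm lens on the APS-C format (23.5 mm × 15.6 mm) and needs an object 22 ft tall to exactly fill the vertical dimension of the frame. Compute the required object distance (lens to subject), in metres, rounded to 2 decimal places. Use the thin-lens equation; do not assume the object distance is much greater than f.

W: 22 ft × 304.8 mm/ft = 6705.60 mm.
Magnification m = h/W = dᵢ/dₒ; combined with 1/f = 1/dₒ + 1/dᵢ this gives dₒ = f·(1 + W/h).
dₒ = 81.1 mm × (1 + 6705.6/15.6) = 81.1 × 430.8461 ≈ 34941.622 mm = 34.9416 m.

34.94 m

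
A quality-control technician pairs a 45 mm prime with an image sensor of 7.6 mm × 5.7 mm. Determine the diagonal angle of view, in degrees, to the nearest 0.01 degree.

12.05°

Sensor diagonal = √(7.6² + 5.7²) = √90.2500 ≈ 9.5000 mm.
Angle of view α = 2·arctan(d/2f) with d = 9.5000 mm and f = 45 mm.
d/2f = 0.10556; arctan(0.10556) ≈ 6.0256°, so α ≈ 12.0512°.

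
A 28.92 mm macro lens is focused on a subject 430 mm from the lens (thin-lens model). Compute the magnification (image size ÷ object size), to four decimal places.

0.0721×

Thin lens: 1/f = 1/dₒ + 1/dᵢ → 1/dᵢ = 1/28.92 − 1/430 = 0.0322526 mm⁻¹, so dᵢ ≈ 31.0053 mm.
Magnification m = dᵢ/dₒ = 31.0053/430 ≈ 0.07211.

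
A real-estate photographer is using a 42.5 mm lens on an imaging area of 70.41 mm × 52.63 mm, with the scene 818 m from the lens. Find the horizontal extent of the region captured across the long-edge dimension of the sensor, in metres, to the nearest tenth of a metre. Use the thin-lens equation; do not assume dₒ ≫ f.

dₒ: 818 m = 818000 mm.
Similar triangles through the lens centre give W/dₒ = w/dᵢ; with 1/f = 1/dₒ + 1/dᵢ this gives W = w·(dₒ − f)/f.
W = 70.41 mm × (818000 − 42.5) / 42.5 = 70.41 × 19246.0588 ≈ 1355115.002 mm = 1355.12 m.

1355.1 m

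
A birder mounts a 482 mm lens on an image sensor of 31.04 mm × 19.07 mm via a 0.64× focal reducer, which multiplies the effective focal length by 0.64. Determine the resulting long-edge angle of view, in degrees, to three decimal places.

Effective focal length f = 482 × 0.64 = 308.48 mm.
α = 2·arctan(31.04 / (2 × 308.48)) = 2·arctan(0.05031) ≈ 5.7604°.

5.760°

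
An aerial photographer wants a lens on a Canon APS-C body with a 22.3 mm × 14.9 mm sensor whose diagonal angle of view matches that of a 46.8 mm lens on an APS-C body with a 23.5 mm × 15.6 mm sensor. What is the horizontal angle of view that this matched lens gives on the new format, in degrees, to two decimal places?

28.13°

Sensor diagonal = √(23.5² + 15.6²) = √795.6100 ≈ 28.2066 mm.
Sensor diagonal = √(22.3² + 14.9²) = √719.3000 ≈ 26.8198 mm.
Equal diagonal AOV ⇒ f₂ = f₁ · 26.8198/28.2066 = 46.8 × 0.95083 ≈ 44.4991 mm.
Horizontal AOV on the new format = 2·arctan(22.3 / (2 × 44.4991)) = 2·arctan(0.25057) ≈ 28.1336°.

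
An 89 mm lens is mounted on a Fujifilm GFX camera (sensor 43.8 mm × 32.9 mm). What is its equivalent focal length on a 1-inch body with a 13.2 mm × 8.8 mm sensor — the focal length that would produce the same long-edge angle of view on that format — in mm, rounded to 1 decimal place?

26.8 mm

Equal angle of view means equal width/f ratio, so f₂ = f₁ · (width₂/width₁) = 89 × 13.2/43.8.
f₂ = 89 × 0.30137 ≈ 26.822 mm.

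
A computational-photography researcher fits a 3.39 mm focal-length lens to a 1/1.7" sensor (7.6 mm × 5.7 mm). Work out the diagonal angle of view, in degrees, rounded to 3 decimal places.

Sensor diagonal = √(7.6² + 5.7²) = √90.2500 ≈ 9.5000 mm.
Angle of view α = 2·arctan(d/2f) with d = 9.5000 mm and f = 3.39 mm.
d/2f = 1.40118; arctan(1.40118) ≈ 54.4851°, so α ≈ 108.9703°.

108.970°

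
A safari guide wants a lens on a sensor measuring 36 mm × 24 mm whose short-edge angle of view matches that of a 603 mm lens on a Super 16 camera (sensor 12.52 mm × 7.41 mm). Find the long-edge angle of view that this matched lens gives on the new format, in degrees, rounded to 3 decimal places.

1.056°

Equal short-edge AOV ⇒ f₂ = f₁ · 24/7.41 = 603 × 3.23887 ≈ 1953.0364 mm.
Long-edge AOV on the new format = 2·arctan(36 / (2 × 1953.0364)) = 2·arctan(0.00922) ≈ 1.0561°.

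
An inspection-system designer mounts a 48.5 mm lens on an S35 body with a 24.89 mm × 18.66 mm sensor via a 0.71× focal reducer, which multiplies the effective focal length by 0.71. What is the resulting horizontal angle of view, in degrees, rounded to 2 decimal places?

39.74°

Effective focal length f = 48.5 × 0.71 = 34.435 mm.
α = 2·arctan(24.89 / (2 × 34.435)) = 2·arctan(0.36141) ≈ 39.7403°.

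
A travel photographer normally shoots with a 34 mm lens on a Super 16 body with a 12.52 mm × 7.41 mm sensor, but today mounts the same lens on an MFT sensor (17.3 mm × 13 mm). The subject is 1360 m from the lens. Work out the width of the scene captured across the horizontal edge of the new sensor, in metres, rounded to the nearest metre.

692 m

The focal length stays 34 mm; the relevant sensor dimension is now w = 17.3 mm. Object distance dₒ = 1360 m = 1.36e+06 mm.
Thin-lens field width W = w·(dₒ − f)/f = 17.3 × (1.36e+06 − 34)/34 ≈ 691982.700 mm = 691.983 m.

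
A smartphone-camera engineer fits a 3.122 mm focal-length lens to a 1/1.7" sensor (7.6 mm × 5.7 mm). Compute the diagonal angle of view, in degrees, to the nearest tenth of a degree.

Sensor diagonal = √(7.6² + 5.7²) = √90.2500 ≈ 9.5000 mm.
Angle of view α = 2·arctan(d/2f) with d = 9.5000 mm and f = 3.122 mm.
d/2f = 1.52146; arctan(1.52146) ≈ 56.6846°, so α ≈ 113.3691°.

113.4°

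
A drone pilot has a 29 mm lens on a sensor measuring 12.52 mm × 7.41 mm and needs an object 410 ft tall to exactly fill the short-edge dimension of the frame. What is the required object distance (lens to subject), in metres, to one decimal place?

489.1 m

W: 410 ft × 304.8 mm/ft = 124968.00 mm.
Magnification m = h/W = dᵢ/dₒ; combined with 1/f = 1/dₒ + 1/dᵢ this gives dₒ = f·(1 + W/h).
dₒ = 29 mm × (1 + 124968/7.41) = 29 × 16865.7768 ≈ 489107.527 mm = 489.108 m.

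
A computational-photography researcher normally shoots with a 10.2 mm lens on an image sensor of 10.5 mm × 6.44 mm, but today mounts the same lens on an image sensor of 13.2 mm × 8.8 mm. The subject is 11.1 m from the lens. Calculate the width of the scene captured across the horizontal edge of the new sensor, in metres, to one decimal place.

14.4 m

The focal length stays 10.2 mm; the relevant sensor dimension is now w = 13.2 mm. Object distance dₒ = 11.1 m = 11100 mm.
Thin-lens field width W = w·(dₒ − f)/f = 13.2 × (11100 − 10.2)/10.2 ≈ 14351.506 mm = 14.3515 m.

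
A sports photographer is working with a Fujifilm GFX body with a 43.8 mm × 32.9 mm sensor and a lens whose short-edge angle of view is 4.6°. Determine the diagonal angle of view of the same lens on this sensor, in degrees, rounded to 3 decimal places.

7.652°

From the short-edge AOV: f = 32.9 / (2·tan(2.3°)) = 32.9 / 0.08033 ≈ 409.5692 mm.
Sensor diagonal = √(43.8² + 32.9²) = √3000.8500 ≈ 54.7800 mm.
Diagonal AOV = 2·arctan(54.7800 / (2 × 409.5692)) = 2·arctan(0.06688) ≈ 7.6519°.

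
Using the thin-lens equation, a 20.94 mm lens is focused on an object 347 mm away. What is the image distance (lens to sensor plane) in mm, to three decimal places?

1/dᵢ = 1/f − 1/dₒ = 1/20.94 − 1/347 = 0.0448736 mm⁻¹.
dᵢ = 1/0.0448736 ≈ 22.2848 mm.

22.285 mm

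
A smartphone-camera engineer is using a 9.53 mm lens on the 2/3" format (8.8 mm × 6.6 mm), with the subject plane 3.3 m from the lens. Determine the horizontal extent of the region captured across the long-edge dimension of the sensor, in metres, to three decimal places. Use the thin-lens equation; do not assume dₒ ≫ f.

dₒ: 3.3 m = 3300 mm.
Similar triangles through the lens centre give W/dₒ = w/dᵢ; with 1/f = 1/dₒ + 1/dᵢ this gives W = w·(dₒ − f)/f.
W = 8.8 mm × (3300 − 9.53) / 9.53 = 8.8 × 345.2749 ≈ 3038.419 mm = 3.03842 m.

3.038 m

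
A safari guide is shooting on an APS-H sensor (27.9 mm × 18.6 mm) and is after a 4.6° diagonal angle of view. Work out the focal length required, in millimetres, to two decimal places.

417.43 mm

Sensor diagonal = √(27.9² + 18.6²) = √1124.3700 ≈ 33.5316 mm.
From α = 2·arctan(d/2f) we get f = d / (2·tan(α/2)).
With d = 33.5316 mm and α/2 = 2.3°, tan(α/2) ≈ 0.04016, so f ≈ 33.5316 / 0.08033 ≈ 417.4323 mm.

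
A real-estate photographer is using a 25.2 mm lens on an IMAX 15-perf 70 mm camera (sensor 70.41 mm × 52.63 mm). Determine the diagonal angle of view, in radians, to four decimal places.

2.1004 rad

Sensor diagonal = √(70.41² + 52.63²) = √7727.4850 ≈ 87.9061 mm.
Angle of view α = 2·arctan(d/2f) with d = 87.9061 mm and f = 25.2 mm.
d/2f = 1.74417; arctan(1.74417) ≈ 1.0502 rad, so α ≈ 2.1004 rad.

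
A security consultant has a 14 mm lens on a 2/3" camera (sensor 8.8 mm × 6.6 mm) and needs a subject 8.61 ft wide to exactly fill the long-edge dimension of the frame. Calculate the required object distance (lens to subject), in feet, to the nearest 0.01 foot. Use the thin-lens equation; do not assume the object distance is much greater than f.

W: 8.61 ft × 304.8 mm/ft = 2624.33 mm.
Magnification m = w/W = dᵢ/dₒ; combined with 1/f = 1/dₒ + 1/dᵢ this gives dₒ = f·(1 + W/w).
dₒ = 14 mm × (1 + 2624.33/8.8) = 14 × 299.2191 ≈ 4189.067 mm = 4189.067/304.8 ft = 13.7437 ft.

13.74 ft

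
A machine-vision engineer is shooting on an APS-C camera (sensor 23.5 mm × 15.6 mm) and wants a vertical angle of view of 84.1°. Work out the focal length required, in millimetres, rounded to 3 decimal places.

8.648 mm

From α = 2·arctan(h/2f) we get f = h / (2·tan(α/2)).
With h = 15.6 mm and α/2 = 42.05°, tan(α/2) ≈ 0.90199, so f ≈ 15.6 / 1.80397 ≈ 8.6476 mm.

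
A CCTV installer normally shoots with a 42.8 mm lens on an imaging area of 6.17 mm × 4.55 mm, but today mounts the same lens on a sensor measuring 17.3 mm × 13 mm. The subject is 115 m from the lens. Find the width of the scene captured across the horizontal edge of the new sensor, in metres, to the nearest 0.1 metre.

The focal length stays 42.8 mm; the relevant sensor dimension is now w = 17.3 mm. Object distance dₒ = 115 m = 115000 mm.
Thin-lens field width W = w·(dₒ − f)/f = 17.3 × (115000 − 42.8)/42.8 ≈ 46466.345 mm = 46.4663 m.

46.5 m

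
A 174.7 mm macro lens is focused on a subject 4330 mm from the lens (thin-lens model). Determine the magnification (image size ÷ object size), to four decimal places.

Thin lens: 1/f = 1/dₒ + 1/dᵢ → 1/dᵢ = 1/174.7 − 1/4330 = 0.0054932 mm⁻¹, so dᵢ ≈ 182.0449 mm.
Magnification m = dᵢ/dₒ = 182.0449/4330 ≈ 0.04204.

0.0420×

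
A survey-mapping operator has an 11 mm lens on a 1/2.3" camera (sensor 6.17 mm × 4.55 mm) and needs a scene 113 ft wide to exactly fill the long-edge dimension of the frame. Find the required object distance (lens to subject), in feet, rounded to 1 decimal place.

201.5 ft

W: 113 ft × 304.8 mm/ft = 34442.40 mm.
Magnification m = w/W = dᵢ/dₒ; combined with 1/f = 1/dₒ + 1/dᵢ this gives dₒ = f·(1 + W/w).
dₒ = 11 mm × (1 + 34442.4/6.17) = 11 × 5583.2365 ≈ 61415.601 mm = 61415.601/304.8 ft = 201.495 ft.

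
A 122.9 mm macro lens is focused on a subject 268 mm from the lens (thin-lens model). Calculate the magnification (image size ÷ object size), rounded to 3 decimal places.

0.847×

Thin lens: 1/f = 1/dₒ + 1/dᵢ → 1/dᵢ = 1/122.9 − 1/268 = 0.0044054 mm⁻¹, so dᵢ ≈ 226.9966 mm.
Magnification m = dᵢ/dₒ = 226.9966/268 ≈ 0.84700.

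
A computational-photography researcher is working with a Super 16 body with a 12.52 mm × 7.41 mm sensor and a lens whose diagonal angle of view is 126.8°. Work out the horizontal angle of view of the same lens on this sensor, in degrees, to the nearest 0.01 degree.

119.61°

Sensor diagonal = √(12.52² + 7.41²) = √211.6585 ≈ 14.5485 mm.
From the diagonal AOV: f = 14.5485 / (2·tan(63.4°)) = 14.5485 / 3.99391 ≈ 3.6427 mm.
Horizontal AOV = 2·arctan(12.52 / (2 × 3.6427)) = 2·arctan(1.71852) ≈ 119.6101°.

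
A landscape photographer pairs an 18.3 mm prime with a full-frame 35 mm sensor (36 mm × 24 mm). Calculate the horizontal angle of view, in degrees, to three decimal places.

Angle of view α = 2·arctan(w/2f) with w = 36 mm and f = 18.3 mm.
w/2f = 0.98361; arctan(0.98361) ≈ 44.5265°, so α ≈ 89.0530°.

89.053°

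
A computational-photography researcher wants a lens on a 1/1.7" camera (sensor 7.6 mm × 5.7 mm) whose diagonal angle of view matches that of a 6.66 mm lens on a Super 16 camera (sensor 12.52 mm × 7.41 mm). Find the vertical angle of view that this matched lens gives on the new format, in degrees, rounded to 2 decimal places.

Sensor diagonal = √(12.52² + 7.41²) = √211.6585 ≈ 14.5485 mm.
Sensor diagonal = √(7.6² + 5.7²) = √90.2500 ≈ 9.5000 mm.
Equal diagonal AOV ⇒ f₂ = f₁ · 9.5000/14.5485 = 6.66 × 0.65299 ≈ 4.3489 mm.
Vertical AOV on the new format = 2·arctan(5.7 / (2 × 4.3489)) = 2·arctan(0.65534) ≈ 66.4766°.

66.48°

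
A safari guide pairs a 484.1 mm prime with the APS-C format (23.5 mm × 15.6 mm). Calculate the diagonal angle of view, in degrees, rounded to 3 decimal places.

Sensor diagonal = √(23.5² + 15.6²) = √795.6100 ≈ 28.2066 mm.
Angle of view α = 2·arctan(d/2f) with d = 28.2066 mm and f = 484.1 mm.
d/2f = 0.02913; arctan(0.02913) ≈ 1.6687°, so α ≈ 3.3375°.

3.337°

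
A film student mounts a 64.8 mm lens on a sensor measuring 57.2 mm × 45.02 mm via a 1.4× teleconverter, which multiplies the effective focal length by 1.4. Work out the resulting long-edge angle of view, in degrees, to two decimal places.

Effective focal length f = 64.8 × 1.4 = 90.72 mm.
α = 2·arctan(57.2 / (2 × 90.72)) = 2·arctan(0.31526) ≈ 34.9955°.

35.00°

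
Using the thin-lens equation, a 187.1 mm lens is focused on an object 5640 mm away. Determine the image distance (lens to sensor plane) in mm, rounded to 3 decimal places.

1/dᵢ = 1/f − 1/dₒ = 1/187.1 − 1/5640 = 0.0051674 mm⁻¹.
dᵢ = 1/0.0051674 ≈ 193.5198 mm.

193.520 mm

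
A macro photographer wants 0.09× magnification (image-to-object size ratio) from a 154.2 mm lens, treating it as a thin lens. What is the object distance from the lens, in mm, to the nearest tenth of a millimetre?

1867.5 mm

With m = dᵢ/dₒ and 1/f = 1/dₒ + 1/dᵢ, substituting dᵢ = m·dₒ gives 1/f = (1 + 1/m)/dₒ, hence dₒ = f·(1 + 1/m).
dₒ = 154.2 × (1 + 1/0.09) = 154.2 × 12.11111 ≈ 1867.533 mm.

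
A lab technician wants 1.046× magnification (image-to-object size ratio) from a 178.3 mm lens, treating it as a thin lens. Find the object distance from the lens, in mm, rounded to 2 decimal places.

348.76 mm

With m = dᵢ/dₒ and 1/f = 1/dₒ + 1/dᵢ, substituting dᵢ = m·dₒ gives 1/f = (1 + 1/m)/dₒ, hence dₒ = f·(1 + 1/m).
dₒ = 178.3 × (1 + 1/1.046) = 178.3 × 1.95602 ≈ 348.759 mm.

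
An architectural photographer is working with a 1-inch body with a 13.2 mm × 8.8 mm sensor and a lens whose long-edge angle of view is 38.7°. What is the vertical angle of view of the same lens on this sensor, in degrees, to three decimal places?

26.353°

From the long-edge AOV: f = 13.2 / (2·tan(19.35°)) = 13.2 / 0.70235 ≈ 18.7940 mm.
Vertical AOV = 2·arctan(8.8 / (2 × 18.7940)) = 2·arctan(0.23412) ≈ 26.3532°.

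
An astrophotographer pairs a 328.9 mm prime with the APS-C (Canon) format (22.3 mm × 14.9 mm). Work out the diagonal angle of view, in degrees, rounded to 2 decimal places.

4.67°

Sensor diagonal = √(22.3² + 14.9²) = √719.3000 ≈ 26.8198 mm.
Angle of view α = 2·arctan(d/2f) with d = 26.8198 mm and f = 328.9 mm.
d/2f = 0.04077; arctan(0.04077) ≈ 2.3348°, so α ≈ 4.6695°.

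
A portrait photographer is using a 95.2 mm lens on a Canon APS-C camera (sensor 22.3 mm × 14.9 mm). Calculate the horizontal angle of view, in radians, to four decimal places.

0.2332 rad

Angle of view α = 2·arctan(w/2f) with w = 22.3 mm and f = 95.2 mm.
w/2f = 0.11712; arctan(0.11712) ≈ 0.1166 rad, so α ≈ 0.2332 rad.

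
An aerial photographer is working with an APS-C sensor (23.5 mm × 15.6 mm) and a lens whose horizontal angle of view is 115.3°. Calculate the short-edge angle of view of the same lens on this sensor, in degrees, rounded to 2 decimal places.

92.69°

From the horizontal AOV: f = 23.5 / (2·tan(57.65°)) = 23.5 / 3.15758 ≈ 7.4424 mm.
Short-edge AOV = 2·arctan(15.6 / (2 × 7.4424)) = 2·arctan(1.04805) ≈ 92.6879°.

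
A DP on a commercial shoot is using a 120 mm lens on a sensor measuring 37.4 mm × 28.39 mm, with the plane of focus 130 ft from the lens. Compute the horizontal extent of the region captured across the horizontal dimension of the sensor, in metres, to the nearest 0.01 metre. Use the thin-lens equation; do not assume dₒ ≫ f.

dₒ: 130 ft × 304.8 mm/ft = 39624.00 mm.
Similar triangles through the lens centre give W/dₒ = w/dᵢ; with 1/f = 1/dₒ + 1/dᵢ this gives W = w·(dₒ − f)/f.
W = 37.4 mm × (39624 − 120) / 120 = 37.4 × 329.2000 ≈ 12312.080 mm = 12.3121 m.

12.31 m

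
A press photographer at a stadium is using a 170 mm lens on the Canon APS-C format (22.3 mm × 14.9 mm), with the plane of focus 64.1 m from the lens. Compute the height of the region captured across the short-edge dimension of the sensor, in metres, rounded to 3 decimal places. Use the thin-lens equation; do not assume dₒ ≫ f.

5.603 m

dₒ: 64.1 m = 64100 mm.
Similar triangles through the lens centre give W/dₒ = h/dᵢ; with 1/f = 1/dₒ + 1/dᵢ this gives W = h·(dₒ − f)/f.
W = 14.9 mm × (64100 − 170) / 170 = 14.9 × 376.0588 ≈ 5603.276 mm = 5.60328 m.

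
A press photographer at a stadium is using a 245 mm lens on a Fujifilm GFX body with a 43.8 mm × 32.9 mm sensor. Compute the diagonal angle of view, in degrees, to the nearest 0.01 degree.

12.76°

Sensor diagonal = √(43.8² + 32.9²) = √3000.8500 ≈ 54.7800 mm.
Angle of view α = 2·arctan(d/2f) with d = 54.7800 mm and f = 245 mm.
d/2f = 0.11180; arctan(0.11180) ≈ 6.3789°, so α ≈ 12.7579°.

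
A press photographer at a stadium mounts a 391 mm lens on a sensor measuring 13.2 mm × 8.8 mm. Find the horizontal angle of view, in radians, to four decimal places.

0.0338 rad

Angle of view α = 2·arctan(w/2f) with w = 13.2 mm and f = 391 mm.
w/2f = 0.01688; arctan(0.01688) ≈ 0.0169 rad, so α ≈ 0.0338 rad.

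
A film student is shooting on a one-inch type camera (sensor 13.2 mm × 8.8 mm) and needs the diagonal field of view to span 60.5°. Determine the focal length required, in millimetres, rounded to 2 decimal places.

Sensor diagonal = √(13.2² + 8.8²) = √251.6800 ≈ 15.8644 mm.
From α = 2·arctan(d/2f) we get f = d / (2·tan(α/2)).
With d = 15.8644 mm and α/2 = 30.25°, tan(α/2) ≈ 0.58318, so f ≈ 15.8644 / 1.16637 ≈ 13.6016 mm.

13.60 mm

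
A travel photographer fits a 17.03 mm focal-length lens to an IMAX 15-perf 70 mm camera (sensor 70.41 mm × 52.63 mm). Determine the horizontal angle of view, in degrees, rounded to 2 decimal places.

Angle of view α = 2·arctan(w/2f) with w = 70.41 mm and f = 17.03 mm.
w/2f = 2.06723; arctan(2.06723) ≈ 64.1852°, so α ≈ 128.3704°.

128.37°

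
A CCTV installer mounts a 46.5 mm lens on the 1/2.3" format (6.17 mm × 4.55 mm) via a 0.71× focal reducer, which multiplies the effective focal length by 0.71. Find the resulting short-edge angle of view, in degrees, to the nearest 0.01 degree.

Effective focal length f = 46.5 × 0.71 = 33.015 mm.
α = 2·arctan(4.55 / (2 × 33.015)) = 2·arctan(0.06891) ≈ 7.8838°.

7.88°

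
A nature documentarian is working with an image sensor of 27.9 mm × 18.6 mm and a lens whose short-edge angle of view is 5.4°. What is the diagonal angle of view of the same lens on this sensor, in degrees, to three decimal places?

9.719°

From the short-edge AOV: f = 18.6 / (2·tan(2.7°)) = 18.6 / 0.09432 ≈ 197.2060 mm.
Sensor diagonal = √(27.9² + 18.6²) = √1124.3700 ≈ 33.5316 mm.
Diagonal AOV = 2·arctan(33.5316 / (2 × 197.2060)) = 2·arctan(0.08502) ≈ 9.7188°.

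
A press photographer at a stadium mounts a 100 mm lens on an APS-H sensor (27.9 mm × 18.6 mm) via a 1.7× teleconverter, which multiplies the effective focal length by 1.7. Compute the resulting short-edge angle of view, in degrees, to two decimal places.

Effective focal length f = 100 × 1.7 = 170 mm.
α = 2·arctan(18.6 / (2 × 170)) = 2·arctan(0.05471) ≈ 6.2626°.

6.26°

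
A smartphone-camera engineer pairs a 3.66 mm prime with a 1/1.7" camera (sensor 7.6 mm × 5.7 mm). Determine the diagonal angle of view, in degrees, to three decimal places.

104.770°

Sensor diagonal = √(7.6² + 5.7²) = √90.2500 ≈ 9.5000 mm.
Angle of view α = 2·arctan(d/2f) with d = 9.5000 mm and f = 3.66 mm.
d/2f = 1.29781; arctan(1.29781) ≈ 52.3848°, so α ≈ 104.7696°.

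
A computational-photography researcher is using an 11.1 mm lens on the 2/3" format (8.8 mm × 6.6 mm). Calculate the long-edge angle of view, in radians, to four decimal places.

Angle of view α = 2·arctan(w/2f) with w = 8.8 mm and f = 11.1 mm.
w/2f = 0.39640; arctan(0.39640) ≈ 0.3774 rad, so α ≈ 0.7548 rad.

0.7548 rad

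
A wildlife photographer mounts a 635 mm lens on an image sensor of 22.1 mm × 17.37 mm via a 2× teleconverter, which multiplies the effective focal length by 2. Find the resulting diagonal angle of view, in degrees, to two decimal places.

Effective focal length f = 635 × 2 = 1270 mm.
Sensor diagonal = √(22.1² + 17.37²) = √790.1269 ≈ 28.1092 mm.
α = 2·arctan(28.109 / (2 × 1270)) = 2·arctan(0.01107) ≈ 1.2681°.

1.27°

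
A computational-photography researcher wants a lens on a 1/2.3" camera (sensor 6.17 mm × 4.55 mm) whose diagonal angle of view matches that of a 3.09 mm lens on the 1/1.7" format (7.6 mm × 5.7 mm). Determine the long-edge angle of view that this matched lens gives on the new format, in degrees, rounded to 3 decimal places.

102.104°

Sensor diagonal = √(7.6² + 5.7²) = √90.2500 ≈ 9.5000 mm.
Sensor diagonal = √(6.17² + 4.55²) = √58.7714 ≈ 7.6663 mm.
Equal diagonal AOV ⇒ f₂ = f₁ · 7.6663/9.5000 = 3.09 × 0.80697 ≈ 2.4935 mm.
Long-edge AOV on the new format = 2·arctan(6.17 / (2 × 2.4935)) = 2·arctan(1.23719) ≈ 102.1041°.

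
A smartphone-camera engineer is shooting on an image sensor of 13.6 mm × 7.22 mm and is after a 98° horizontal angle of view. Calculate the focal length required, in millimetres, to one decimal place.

From α = 2·arctan(w/2f) we get f = w / (2·tan(α/2)).
With w = 13.6 mm and α/2 = 49°, tan(α/2) ≈ 1.15037, so f ≈ 13.6 / 2.30074 ≈ 5.9111 mm.

5.9 mm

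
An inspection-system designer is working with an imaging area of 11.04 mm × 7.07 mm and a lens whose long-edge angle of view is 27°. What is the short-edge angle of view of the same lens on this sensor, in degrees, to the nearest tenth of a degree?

17.5°

From the long-edge AOV: f = 11.04 / (2·tan(13.5°)) = 11.04 / 0.48016 ≈ 22.9925 mm.
Short-edge AOV = 2·arctan(7.07 / (2 × 22.9925)) = 2·arctan(0.15375) ≈ 17.4811°.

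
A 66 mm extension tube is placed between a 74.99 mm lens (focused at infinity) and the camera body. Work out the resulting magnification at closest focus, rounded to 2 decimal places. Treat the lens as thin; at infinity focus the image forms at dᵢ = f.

0.88×

The tube moves the image plane from f to f + e, so dᵢ = 74.99 + 66 = 140.99 mm. Focus is achieved when 1/f = 1/dₒ + 1/dᵢ, giving dₒ = 1/(1/f − 1/(f+e)).
Magnification m = dᵢ/dₒ = (f+e)·(1/f − 1/(f+e)) = e/f = 66/74.99 ≈ 0.8801.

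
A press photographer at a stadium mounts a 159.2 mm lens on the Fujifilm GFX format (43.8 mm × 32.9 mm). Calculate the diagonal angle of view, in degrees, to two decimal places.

19.52°

Sensor diagonal = √(43.8² + 32.9²) = √3000.8500 ≈ 54.7800 mm.
Angle of view α = 2·arctan(d/2f) with d = 54.7800 mm and f = 159.2 mm.
d/2f = 0.17205; arctan(0.17205) ≈ 9.7620°, so α ≈ 19.5241°.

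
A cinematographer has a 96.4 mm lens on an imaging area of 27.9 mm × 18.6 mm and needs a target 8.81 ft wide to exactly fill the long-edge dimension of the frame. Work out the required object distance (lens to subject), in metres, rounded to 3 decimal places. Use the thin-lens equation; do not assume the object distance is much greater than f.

9.375 m

W: 8.81 ft × 304.8 mm/ft = 2685.29 mm.
Magnification m = w/W = dᵢ/dₒ; combined with 1/f = 1/dₒ + 1/dᵢ this gives dₒ = f·(1 + W/w).
dₒ = 96.4 mm × (1 + 2685.29/27.9) = 96.4 × 97.2469 ≈ 9374.599 mm = 9.3746 m.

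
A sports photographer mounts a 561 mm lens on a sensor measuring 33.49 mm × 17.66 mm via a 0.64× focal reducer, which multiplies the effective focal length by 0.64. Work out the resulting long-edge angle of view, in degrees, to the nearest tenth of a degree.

Effective focal length f = 561 × 0.64 = 359.04 mm.
α = 2·arctan(33.49 / (2 × 359.04)) = 2·arctan(0.04664) ≈ 5.3405°.

5.3°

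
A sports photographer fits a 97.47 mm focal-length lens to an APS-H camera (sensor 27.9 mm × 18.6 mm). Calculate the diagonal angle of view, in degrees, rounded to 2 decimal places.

Sensor diagonal = √(27.9² + 18.6²) = √1124.3700 ≈ 33.5316 mm.
Angle of view α = 2·arctan(d/2f) with d = 33.5316 mm and f = 97.47 mm.
d/2f = 0.17201; arctan(0.17201) ≈ 9.7599°, so α ≈ 19.5199°.

19.52°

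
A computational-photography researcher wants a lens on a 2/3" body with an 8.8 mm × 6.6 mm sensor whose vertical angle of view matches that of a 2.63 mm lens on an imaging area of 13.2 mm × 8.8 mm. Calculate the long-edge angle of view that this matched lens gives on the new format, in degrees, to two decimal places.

131.71°

Equal vertical AOV ⇒ f₂ = f₁ · 6.6/8.8 = 2.63 × 0.75000 ≈ 1.9725 mm.
Long-edge AOV on the new format = 2·arctan(8.8 / (2 × 1.9725)) = 2·arctan(2.23067) ≈ 131.7070°.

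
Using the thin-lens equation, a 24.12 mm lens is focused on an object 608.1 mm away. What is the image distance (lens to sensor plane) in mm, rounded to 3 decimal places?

25.116 mm

1/dᵢ = 1/f − 1/dₒ = 1/24.12 − 1/608.1 = 0.0398149 mm⁻¹.
dᵢ = 1/0.0398149 ≈ 25.1162 mm.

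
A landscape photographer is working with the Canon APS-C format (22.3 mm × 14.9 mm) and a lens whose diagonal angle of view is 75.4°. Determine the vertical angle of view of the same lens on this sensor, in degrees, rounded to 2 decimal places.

46.48°

Sensor diagonal = √(22.3² + 14.9²) = √719.3000 ≈ 26.8198 mm.
From the diagonal AOV: f = 26.8198 / (2·tan(37.7°)) = 26.8198 / 1.54578 ≈ 17.3504 mm.
Vertical AOV = 2·arctan(14.9 / (2 × 17.3504)) = 2·arctan(0.42939) ≈ 46.4760°.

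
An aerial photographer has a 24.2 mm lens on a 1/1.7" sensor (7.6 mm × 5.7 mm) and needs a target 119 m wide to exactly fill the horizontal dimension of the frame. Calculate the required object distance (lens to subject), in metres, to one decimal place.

W: 119 m = 119000 mm.
Magnification m = w/W = dᵢ/dₒ; combined with 1/f = 1/dₒ + 1/dᵢ this gives dₒ = f·(1 + W/w).
dₒ = 24.2 mm × (1 + 119000/7.6) = 24.2 × 15658.8947 ≈ 378945.253 mm = 378.945 m.

378.9 m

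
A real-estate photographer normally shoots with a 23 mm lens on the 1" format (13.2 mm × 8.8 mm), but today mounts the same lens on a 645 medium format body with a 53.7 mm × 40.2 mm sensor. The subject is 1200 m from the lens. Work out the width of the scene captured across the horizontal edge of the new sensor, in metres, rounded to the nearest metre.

The focal length stays 23 mm; the relevant sensor dimension is now w = 53.7 mm. Object distance dₒ = 1200 m = 1.2e+06 mm.
Thin-lens field width W = w·(dₒ − f)/f = 53.7 × (1.2e+06 − 23)/23 ≈ 2801685.430 mm = 2801.69 m.

2802 m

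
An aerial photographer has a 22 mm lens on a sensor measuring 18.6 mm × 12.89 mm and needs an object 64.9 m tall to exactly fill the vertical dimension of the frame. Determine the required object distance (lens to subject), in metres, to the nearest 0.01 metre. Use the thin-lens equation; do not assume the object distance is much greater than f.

110.79 m

W: 64.9 m = 64900 mm.
Magnification m = h/W = dᵢ/dₒ; combined with 1/f = 1/dₒ + 1/dᵢ this gives dₒ = f·(1 + W/h).
dₒ = 22 mm × (1 + 64900/12.89) = 22 × 5035.9108 ≈ 110790.037 mm = 110.79 m.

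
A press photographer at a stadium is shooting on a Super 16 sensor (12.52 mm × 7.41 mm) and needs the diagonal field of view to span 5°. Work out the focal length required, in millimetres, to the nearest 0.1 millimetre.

166.6 mm

Sensor diagonal = √(12.52² + 7.41²) = √211.6585 ≈ 14.5485 mm.
From α = 2·arctan(d/2f) we get f = d / (2·tan(α/2)).
With d = 14.5485 mm and α/2 = 2.5°, tan(α/2) ≈ 0.04366, so f ≈ 14.5485 / 0.08732 ≈ 166.6076 mm.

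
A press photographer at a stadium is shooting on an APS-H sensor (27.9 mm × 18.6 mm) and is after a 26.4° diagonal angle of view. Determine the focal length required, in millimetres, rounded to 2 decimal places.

71.48 mm

Sensor diagonal = √(27.9² + 18.6²) = √1124.3700 ≈ 33.5316 mm.
From α = 2·arctan(d/2f) we get f = d / (2·tan(α/2)).
With d = 33.5316 mm and α/2 = 13.2°, tan(α/2) ≈ 0.23455, so f ≈ 33.5316 / 0.46910 ≈ 71.4814 mm.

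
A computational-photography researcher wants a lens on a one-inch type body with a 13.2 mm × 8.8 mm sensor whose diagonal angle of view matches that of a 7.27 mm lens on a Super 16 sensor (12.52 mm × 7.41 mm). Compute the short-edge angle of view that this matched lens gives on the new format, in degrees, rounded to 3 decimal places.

Sensor diagonal = √(12.52² + 7.41²) = √211.6585 ≈ 14.5485 mm.
Sensor diagonal = √(13.2² + 8.8²) = √251.6800 ≈ 15.8644 mm.
Equal diagonal AOV ⇒ f₂ = f₁ · 15.8644/14.5485 = 7.27 × 1.09045 ≈ 7.9276 mm.
Short-edge AOV on the new format = 2·arctan(8.8 / (2 × 7.9276)) = 2·arctan(0.55502) ≈ 58.0627°.

58.063°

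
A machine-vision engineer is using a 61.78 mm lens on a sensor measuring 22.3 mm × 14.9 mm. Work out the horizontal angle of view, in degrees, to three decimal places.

20.461°

Angle of view α = 2·arctan(w/2f) with w = 22.3 mm and f = 61.78 mm.
w/2f = 0.18048; arctan(0.18048) ≈ 10.2306°, so α ≈ 20.4611°.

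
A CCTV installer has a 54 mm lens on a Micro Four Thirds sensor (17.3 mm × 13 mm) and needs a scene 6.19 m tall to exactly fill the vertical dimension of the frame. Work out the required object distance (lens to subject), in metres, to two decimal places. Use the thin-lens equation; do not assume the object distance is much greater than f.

W: 6.19 m = 6190 mm.
Magnification m = h/W = dᵢ/dₒ; combined with 1/f = 1/dₒ + 1/dᵢ this gives dₒ = f·(1 + W/h).
dₒ = 54 mm × (1 + 6190/13) = 54 × 477.1538 ≈ 25766.308 mm = 25.7663 m.

25.77 m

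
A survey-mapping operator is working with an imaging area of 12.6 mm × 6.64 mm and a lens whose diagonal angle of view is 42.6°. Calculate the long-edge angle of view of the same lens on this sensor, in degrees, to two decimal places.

Sensor diagonal = √(12.6² + 6.64²) = √202.8496 ≈ 14.2425 mm.
From the diagonal AOV: f = 14.2425 / (2·tan(21.3°)) = 14.2425 / 0.77977 ≈ 18.2651 mm.
Long-edge AOV = 2·arctan(12.6 / (2 × 18.2651)) = 2·arctan(0.34492) ≈ 38.0607°.

38.06°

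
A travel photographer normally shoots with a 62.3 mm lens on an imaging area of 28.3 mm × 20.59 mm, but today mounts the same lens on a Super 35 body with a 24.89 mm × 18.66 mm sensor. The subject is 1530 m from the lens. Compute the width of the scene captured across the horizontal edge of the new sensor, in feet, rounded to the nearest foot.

2005 ft

The focal length stays 62.3 mm; the relevant sensor dimension is now w = 24.89 mm. Object distance dₒ = 1530 m = 1.53e+06 mm.
Thin-lens field width W = w·(dₒ − f)/f = 24.89 × (1.53e+06 − 62.3)/62.3 ≈ 611238.352 mm = 611238.352/304.8 ft = 2005.38 ft.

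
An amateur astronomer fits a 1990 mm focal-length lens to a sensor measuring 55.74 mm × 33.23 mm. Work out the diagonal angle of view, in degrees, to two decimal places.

Sensor diagonal = √(55.74² + 33.23²) = √4211.1805 ≈ 64.8936 mm.
Angle of view α = 2·arctan(d/2f) with d = 64.8936 mm and f = 1990 mm.
d/2f = 0.01630; arctan(0.01630) ≈ 0.9341°, so α ≈ 1.8682°.

1.87°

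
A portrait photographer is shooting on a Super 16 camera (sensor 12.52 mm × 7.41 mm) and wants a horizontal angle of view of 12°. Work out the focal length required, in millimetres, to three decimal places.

59.560 mm

From α = 2·arctan(w/2f) we get f = w / (2·tan(α/2)).
With w = 12.52 mm and α/2 = 6°, tan(α/2) ≈ 0.10510, so f ≈ 12.52 / 0.21021 ≈ 59.5599 mm.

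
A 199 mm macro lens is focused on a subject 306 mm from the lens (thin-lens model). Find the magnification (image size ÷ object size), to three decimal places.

1.860×

Thin lens: 1/f = 1/dₒ + 1/dᵢ → 1/dᵢ = 1/199 − 1/306 = 0.0017572 mm⁻¹, so dᵢ ≈ 569.1028 mm.
Magnification m = dᵢ/dₒ = 569.1028/306 ≈ 1.85981.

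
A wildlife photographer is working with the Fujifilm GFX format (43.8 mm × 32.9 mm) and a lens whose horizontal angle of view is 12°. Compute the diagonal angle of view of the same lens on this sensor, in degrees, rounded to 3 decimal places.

14.977°

From the horizontal AOV: f = 43.8 / (2·tan(6°)) = 43.8 / 0.21021 ≈ 208.3646 mm.
Sensor diagonal = √(43.8² + 32.9²) = √3000.8500 ≈ 54.7800 mm.
Diagonal AOV = 2·arctan(54.7800 / (2 × 208.3646)) = 2·arctan(0.13145) ≈ 14.9775°.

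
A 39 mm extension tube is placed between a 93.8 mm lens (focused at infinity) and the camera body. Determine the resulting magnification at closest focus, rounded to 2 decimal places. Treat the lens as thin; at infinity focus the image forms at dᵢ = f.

The tube moves the image plane from f to f + e, so dᵢ = 93.8 + 39 = 132.8 mm. Focus is achieved when 1/f = 1/dₒ + 1/dᵢ, giving dₒ = 1/(1/f − 1/(f+e)).
Magnification m = dᵢ/dₒ = (f+e)·(1/f − 1/(f+e)) = e/f = 39/93.8 ≈ 0.4158.

0.42×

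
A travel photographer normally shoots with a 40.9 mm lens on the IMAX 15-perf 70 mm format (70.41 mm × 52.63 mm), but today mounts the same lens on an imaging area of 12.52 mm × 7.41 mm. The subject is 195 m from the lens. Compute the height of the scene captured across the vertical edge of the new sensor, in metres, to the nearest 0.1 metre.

The focal length stays 40.9 mm; the relevant sensor dimension is now h = 7.41 mm. Object distance dₒ = 195 m = 195000 mm.
Thin-lens field height W = h·(dₒ − f)/f = 7.41 × (195000 − 40.9)/40.9 ≈ 35321.441 mm = 35.3214 m.

35.3 m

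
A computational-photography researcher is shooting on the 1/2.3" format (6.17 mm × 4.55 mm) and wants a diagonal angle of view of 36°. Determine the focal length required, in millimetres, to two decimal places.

11.80 mm

Sensor diagonal = √(6.17² + 4.55²) = √58.7714 ≈ 7.6663 mm.
From α = 2·arctan(d/2f) we get f = d / (2·tan(α/2)).
With d = 7.6663 mm and α/2 = 18°, tan(α/2) ≈ 0.32492, so f ≈ 7.6663 / 0.64984 ≈ 11.7971 mm.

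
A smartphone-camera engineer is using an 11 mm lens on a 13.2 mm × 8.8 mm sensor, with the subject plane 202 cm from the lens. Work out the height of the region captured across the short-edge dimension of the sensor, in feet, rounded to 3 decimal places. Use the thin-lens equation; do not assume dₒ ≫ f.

dₒ: 202 cm = 2020 mm.
Similar triangles through the lens centre give W/dₒ = h/dᵢ; with 1/f = 1/dₒ + 1/dᵢ this gives W = h·(dₒ − f)/f.
W = 8.8 mm × (2020 − 11) / 11 = 8.8 × 182.6364 ≈ 1607.200 mm = 1607.200/304.8 ft = 5.27297 ft.

5.273 ft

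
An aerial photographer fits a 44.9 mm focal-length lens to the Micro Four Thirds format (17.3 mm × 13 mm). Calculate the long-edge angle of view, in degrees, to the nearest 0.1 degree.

Angle of view α = 2·arctan(w/2f) with w = 17.3 mm and f = 44.9 mm.
w/2f = 0.19265; arctan(0.19265) ≈ 10.9045°, so α ≈ 21.8089°.

21.8°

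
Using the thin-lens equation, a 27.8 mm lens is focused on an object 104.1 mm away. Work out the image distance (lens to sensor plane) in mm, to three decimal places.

37.929 mm

1/dᵢ = 1/f − 1/dₒ = 1/27.8 − 1/104.1 = 0.0263651 mm⁻¹.
dᵢ = 1/0.0263651 ≈ 37.9290 mm.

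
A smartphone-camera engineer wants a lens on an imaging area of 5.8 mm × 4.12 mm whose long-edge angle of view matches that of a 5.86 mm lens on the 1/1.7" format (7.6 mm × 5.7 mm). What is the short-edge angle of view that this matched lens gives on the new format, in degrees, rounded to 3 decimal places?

Equal long-edge AOV ⇒ f₂ = f₁ · 5.8/7.6 = 5.86 × 0.76316 ≈ 4.4721 mm.
Short-edge AOV on the new format = 2·arctan(4.12 / (2 × 4.4721)) = 2·arctan(0.46063) ≈ 49.4647°.

49.465°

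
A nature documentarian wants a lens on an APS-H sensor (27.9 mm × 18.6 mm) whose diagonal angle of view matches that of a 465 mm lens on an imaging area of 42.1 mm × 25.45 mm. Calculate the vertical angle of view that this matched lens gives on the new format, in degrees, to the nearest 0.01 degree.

3.36°

Sensor diagonal = √(42.1² + 25.45²) = √2420.1125 ≈ 49.1946 mm.
Sensor diagonal = √(27.9² + 18.6²) = √1124.3700 ≈ 33.5316 mm.
Equal diagonal AOV ⇒ f₂ = f₁ · 33.5316/49.1946 = 465 × 0.68161 ≈ 316.9493 mm.
Vertical AOV on the new format = 2·arctan(18.6 / (2 × 316.9493)) = 2·arctan(0.02934) ≈ 3.3614°.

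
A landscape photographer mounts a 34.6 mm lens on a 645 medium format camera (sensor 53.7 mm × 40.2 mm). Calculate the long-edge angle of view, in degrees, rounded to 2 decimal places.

75.62°

Angle of view α = 2·arctan(w/2f) with w = 53.7 mm and f = 34.6 mm.
w/2f = 0.77601; arctan(0.77601) ≈ 37.8119°, so α ≈ 75.6238°.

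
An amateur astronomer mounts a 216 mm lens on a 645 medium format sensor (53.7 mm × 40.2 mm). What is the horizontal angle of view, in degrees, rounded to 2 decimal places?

Angle of view α = 2·arctan(w/2f) with w = 53.7 mm and f = 216 mm.
w/2f = 0.12431; arctan(0.12431) ≈ 7.0858°, so α ≈ 14.1717°.

14.17°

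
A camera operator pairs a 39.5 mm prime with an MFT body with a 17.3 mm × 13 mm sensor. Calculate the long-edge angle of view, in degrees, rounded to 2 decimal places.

24.70°

Angle of view α = 2·arctan(w/2f) with w = 17.3 mm and f = 39.5 mm.
w/2f = 0.21899; arctan(0.21899) ≈ 12.3521°, so α ≈ 24.7041°.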